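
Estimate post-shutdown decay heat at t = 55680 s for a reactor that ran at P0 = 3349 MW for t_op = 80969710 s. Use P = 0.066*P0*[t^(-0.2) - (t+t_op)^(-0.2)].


P/P0 = 0.066 * [t^(-0.2) - (t + t_op)^(-0.2)]
P/P0 = 0.066 * [55680^(-0.2) - (55680 + 80969710)^(-0.2)]
P/P0 = 0.066 * [0.1124243 - 0.02619846] = 0.005690905
P = 3349 * 0.005690905 = 19.059 MW

19.059


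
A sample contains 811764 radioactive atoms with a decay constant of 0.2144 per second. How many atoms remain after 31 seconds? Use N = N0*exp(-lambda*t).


N = N0 * exp(-lambda * t)
N = 811764 * exp(-0.2144 * 31)
N = 1054.2

1054.2


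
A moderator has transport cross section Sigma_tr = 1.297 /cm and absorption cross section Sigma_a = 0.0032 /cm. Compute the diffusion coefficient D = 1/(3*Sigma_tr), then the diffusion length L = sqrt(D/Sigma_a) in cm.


D = 1 / (3 * Sigma_tr) = 1 / (3 * 1.297) = 0.2570033 cm
L = sqrt(D / Sigma_a)
L = sqrt(0.2570033 / 0.0032)
L = 8.9618 cm

8.9618


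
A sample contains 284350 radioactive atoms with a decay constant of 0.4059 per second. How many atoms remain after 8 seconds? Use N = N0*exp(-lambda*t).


N = N0 * exp(-lambda * t)
N = 284350 * exp(-0.4059 * 8)
N = 11056

11056


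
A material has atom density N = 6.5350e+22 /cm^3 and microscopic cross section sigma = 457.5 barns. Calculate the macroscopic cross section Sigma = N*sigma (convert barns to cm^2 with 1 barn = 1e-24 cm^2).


Sigma = N * sigma_barns * 1e-24
Sigma = 6.5350e+22 * 457.5 * 1e-24
Sigma = 29.898 /cm

29.898


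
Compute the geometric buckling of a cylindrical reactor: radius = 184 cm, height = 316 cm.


B^2 = (2.405/R)^2 + (pi/H)^2
B^2 = (2.405/184)^2 + (pi/316)^2
B^2 = 2.6968e-04 /cm^2

2.6968e-04


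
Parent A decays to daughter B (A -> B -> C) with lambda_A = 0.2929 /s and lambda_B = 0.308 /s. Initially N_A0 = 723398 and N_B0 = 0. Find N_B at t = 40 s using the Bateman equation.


N_B(t) = lambda_A * N_A0 / (lambda_B - lambda_A) * [exp(-lambda_A*t) - exp(-lambda_B*t)]
exp(-0.2929*40) = 8.162174e-06; exp(-0.308*40) = 4.461614e-06
N_B = 0.2929 * 723398 / (0.308 - 0.2929) * (8.162174e-06 - 4.461614e-06)
N_B = 51.926

51.926


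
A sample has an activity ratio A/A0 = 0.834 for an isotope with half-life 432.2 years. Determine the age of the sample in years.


lambda = ln(2) / t_half = ln(2) / 432.2 = 0.001603765 /yr
t = -ln(A/A0) / lambda
t = -ln(0.834) / 0.001603765
t = 113.18 yr

113.18


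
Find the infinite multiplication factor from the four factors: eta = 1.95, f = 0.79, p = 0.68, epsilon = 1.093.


k_inf = eta * f * p * epsilon
k_inf = 1.95 * 0.79 * 0.68 * 1.093
k_inf = 1.1450

1.1450


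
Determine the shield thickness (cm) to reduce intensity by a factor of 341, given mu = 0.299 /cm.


x = ln(factor) / mu
x = ln(341) / 0.299
x = 19.505 cm

19.505


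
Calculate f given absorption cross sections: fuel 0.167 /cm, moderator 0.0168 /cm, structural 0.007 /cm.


f = Sigma_a_fuel / (Sigma_a_fuel + Sigma_a_mod + Sigma_a_other)
f = 0.167 / (0.167 + 0.0168 + 0.007)
f = 0.87526

0.87526


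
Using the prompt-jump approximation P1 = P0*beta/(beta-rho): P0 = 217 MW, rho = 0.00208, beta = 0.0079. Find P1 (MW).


P1/P0 = beta / (beta - rho)
P1/P0 = 0.0079 / (0.0079 - 0.00208) = 1.357388
P1 = 217 * 1.357388 = 294.55 MW

294.55


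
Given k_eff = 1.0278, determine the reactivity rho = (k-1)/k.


rho = (k_eff - 1) / k_eff
rho = (1.0278 - 1) / 1.0278
rho = 0.027048

0.027048


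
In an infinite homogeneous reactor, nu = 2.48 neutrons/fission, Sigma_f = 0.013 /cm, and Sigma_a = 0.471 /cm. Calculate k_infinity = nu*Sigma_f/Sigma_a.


k_inf = nu * Sigma_f / Sigma_a
k_inf = 2.48 * 0.013 / 0.471
k_inf = 0.068450

0.068450


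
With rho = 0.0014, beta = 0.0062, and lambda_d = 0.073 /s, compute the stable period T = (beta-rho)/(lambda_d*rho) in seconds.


T = (beta - rho) / (lambda_d * rho)
T = (0.0062 - 0.0014) / (0.073 * 0.0014)
T = 46.967 s

46.967


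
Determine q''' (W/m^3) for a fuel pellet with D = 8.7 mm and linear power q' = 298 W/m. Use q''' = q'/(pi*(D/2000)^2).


r = D / 2 / 1000 = 8.7 / 2 / 1000 = 0.00435 m
q''' = q' / (pi * r^2)
q''' = 298 / (pi * 0.00435^2)
q''' = 5.0129e+06 W/m^3

5.0129e+06


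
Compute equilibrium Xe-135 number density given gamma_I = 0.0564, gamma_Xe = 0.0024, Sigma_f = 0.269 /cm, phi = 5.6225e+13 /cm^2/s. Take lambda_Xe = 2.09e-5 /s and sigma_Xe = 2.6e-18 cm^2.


Xe_eq = (gamma_I + gamma_Xe) * Sigma_f * phi / (lambda_Xe + sigma_Xe * phi)
Numerator = (0.0564 + 0.0024) * 0.269 * 5.6225e+13 = 8.893221e+11
Denominator = 2.09e-5 + 2.6e-18 * 5.6225e+13 = 1.670850e-04
Xe_eq = 8.893221e+11 / 1.670850e-04 = 5.3226e+15 /cm^3

5.3226e+15


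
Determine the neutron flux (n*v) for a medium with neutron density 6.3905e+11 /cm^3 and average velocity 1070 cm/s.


phi = n * v
phi = 6.3905e+11 * 1070
phi = 6.8378e+14 /cm^2/s

6.8378e+14


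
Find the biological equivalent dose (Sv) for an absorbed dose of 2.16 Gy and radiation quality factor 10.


H = D * Q
H = 2.16 * 10
H = 21.600 Sv

21.600


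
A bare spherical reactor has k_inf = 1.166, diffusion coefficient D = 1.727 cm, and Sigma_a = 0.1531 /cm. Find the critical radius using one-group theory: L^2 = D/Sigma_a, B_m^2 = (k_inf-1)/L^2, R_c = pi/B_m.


L^2 = D / Sigma_a = 1.727 / 0.1531 = 11.28021 cm^2
B_m^2 = (k_inf - 1) / L^2 = (1.166 - 1) / 11.28021 = 0.01471604 /cm^2
For a bare sphere: B_g = pi/R, so R_c = pi / sqrt(B_m^2)
R_c = pi / sqrt(0.01471604) = 25.897 cm

25.897


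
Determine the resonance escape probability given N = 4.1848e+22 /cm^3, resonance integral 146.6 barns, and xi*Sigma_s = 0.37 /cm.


p = exp(-N * I * 1e-24 / (xi*Sigma_s))
p = exp(-4.1848e+22 * 146.6 * 1e-24 / 0.37)
p = 6.2954e-08

6.2954e-08


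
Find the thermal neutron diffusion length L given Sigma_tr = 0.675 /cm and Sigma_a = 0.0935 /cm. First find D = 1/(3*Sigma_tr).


D = 1 / (3 * Sigma_tr) = 1 / (3 * 0.675) = 0.4938272 cm
L = sqrt(D / Sigma_a)
L = sqrt(0.4938272 / 0.0935)
L = 2.2982 cm

2.2982


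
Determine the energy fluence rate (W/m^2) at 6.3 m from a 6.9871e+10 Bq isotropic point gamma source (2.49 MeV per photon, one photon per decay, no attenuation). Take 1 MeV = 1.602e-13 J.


psi = A * E * 1.602e-13 / (4*pi*r^2)
psi = 6.9871e+10 * 2.49 * 1.602e-13 / (4*pi*6.3^2)
psi = 5.5881e-05 W/m^2

5.5881e-05


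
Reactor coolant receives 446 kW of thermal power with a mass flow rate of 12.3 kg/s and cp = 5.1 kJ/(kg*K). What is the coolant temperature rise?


dT = Q / (m_dot * cp)
dT = 446 / (12.3 * 5.1)
dT = 7.1098 C

7.1098


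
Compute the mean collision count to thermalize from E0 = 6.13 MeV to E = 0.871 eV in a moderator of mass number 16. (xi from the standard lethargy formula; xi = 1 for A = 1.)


xi = 1 + (A-1)^2/(2A)*ln((A-1)/(A+1)) = 0.1199467 (for A = 16)
n = ln(E0/E) / xi
n = ln(6.13e6 / 0.871) / 0.1199467
n = ln(7.037887e+06) / 0.1199467 = 131.45

131.45


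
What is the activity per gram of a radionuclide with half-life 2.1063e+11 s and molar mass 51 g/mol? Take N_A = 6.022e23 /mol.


lambda = ln(2) / t_half = ln(2) / 2.1063e+11 = 3.290828e-12 /s
SA = lambda * N_A / M
SA = 3.290828e-12 * 6.022e23 / 51
SA = 3.8858e+10 Bq/g

3.8858e+10


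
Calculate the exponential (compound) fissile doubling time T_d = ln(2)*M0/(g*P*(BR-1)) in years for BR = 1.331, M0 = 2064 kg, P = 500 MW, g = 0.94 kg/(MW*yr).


Breeding gain G = BR - 1 = 1.331 - 1 = 0.331
Fissile production rate = g * P * G = 0.94 * 500 * 0.331 = 155.57 kg/yr
T_d = ln(2) * M0 / (g * P * G)
T_d = ln(2) * 2064 / 155.57 = 9.1962 yr

9.1962


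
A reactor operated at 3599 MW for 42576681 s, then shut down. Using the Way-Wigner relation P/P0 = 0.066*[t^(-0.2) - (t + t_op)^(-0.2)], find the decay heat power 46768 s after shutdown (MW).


P/P0 = 0.066 * [t^(-0.2) - (t + t_op)^(-0.2)]
P/P0 = 0.066 * [46768^(-0.2) - (46768 + 42576681)^(-0.2)]
P/P0 = 0.066 * [0.1164153 - 0.02978998] = 0.005717271
P = 3599 * 0.005717271 = 20.576 MW

20.576


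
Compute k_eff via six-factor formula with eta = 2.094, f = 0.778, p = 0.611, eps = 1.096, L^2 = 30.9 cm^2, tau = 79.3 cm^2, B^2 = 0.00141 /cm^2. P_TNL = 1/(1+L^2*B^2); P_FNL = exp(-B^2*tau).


k_inf = eta*f*p*eps = 2.094*0.778*0.611*1.096 = 1.090958
P_TNL = 1/(1 + L^2*B^2) = 1/(1 + 30.9*0.00141) = 0.9582500
P_FNL = exp(-B^2*tau) = exp(-0.00141*79.3) = 0.8942115
k_eff = k_inf * P_TNL * P_FNL = 1.090958 * 0.9582500 * 0.8942115
k_eff = 0.93482

0.93482


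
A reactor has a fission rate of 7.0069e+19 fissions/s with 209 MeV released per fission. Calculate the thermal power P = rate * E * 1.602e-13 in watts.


P = fission_rate * E_MeV * 1.602e-13
P = 7.0069e+19 * 209 * 1.602e-13
P = 2.3460e+09 W

2.3460e+09


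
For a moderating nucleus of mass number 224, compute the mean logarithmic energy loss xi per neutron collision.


xi = 1 + (A-1)^2/(2A) * ln((A-1)/(A+1))
xi = 1 + (224-1)^2/(2*224) * ln((224-1)/(224 +1))
xi = 0.0089021

0.0089021


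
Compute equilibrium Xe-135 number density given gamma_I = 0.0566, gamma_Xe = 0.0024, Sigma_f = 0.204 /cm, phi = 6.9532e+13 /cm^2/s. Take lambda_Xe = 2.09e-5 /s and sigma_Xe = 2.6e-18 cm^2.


Xe_eq = (gamma_I + gamma_Xe) * Sigma_f * phi / (lambda_Xe + sigma_Xe * phi)
Numerator = (0.0566 + 0.0024) * 0.204 * 6.9532e+13 = 8.368872e+11
Denominator = 2.09e-5 + 2.6e-18 * 6.9532e+13 = 2.016832e-04
Xe_eq = 8.368872e+11 / 2.016832e-04 = 4.1495e+15 /cm^3

4.1495e+15


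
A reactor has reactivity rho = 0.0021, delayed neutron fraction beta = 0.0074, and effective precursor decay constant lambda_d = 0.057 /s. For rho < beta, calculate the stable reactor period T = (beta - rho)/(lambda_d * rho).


T = (beta - rho) / (lambda_d * rho)
T = (0.0074 - 0.0021) / (0.057 * 0.0021)
T = 44.277 s

44.277


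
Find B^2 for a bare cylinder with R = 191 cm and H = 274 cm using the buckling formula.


B^2 = (2.405/R)^2 + (pi/H)^2
B^2 = (2.405/191)^2 + (pi/274)^2
B^2 = 2.9001e-04 /cm^2

2.9001e-04


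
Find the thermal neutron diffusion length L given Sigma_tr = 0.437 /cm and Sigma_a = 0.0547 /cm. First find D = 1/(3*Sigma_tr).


D = 1 / (3 * Sigma_tr) = 1 / (3 * 0.437) = 0.7627765 cm
L = sqrt(D / Sigma_a)
L = sqrt(0.7627765 / 0.0547)
L = 3.7343 cm

3.7343


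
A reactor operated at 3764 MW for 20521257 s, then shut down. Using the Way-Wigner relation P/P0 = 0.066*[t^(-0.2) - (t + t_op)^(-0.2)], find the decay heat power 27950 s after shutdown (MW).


P/P0 = 0.066 * [t^(-0.2) - (t + t_op)^(-0.2)]
P/P0 = 0.066 * [27950^(-0.2) - (27950 + 20521257)^(-0.2)]
P/P0 = 0.066 * [0.1290398 - 0.03446998] = 0.006241608
P = 3764 * 0.006241608 = 23.493 MW

23.493


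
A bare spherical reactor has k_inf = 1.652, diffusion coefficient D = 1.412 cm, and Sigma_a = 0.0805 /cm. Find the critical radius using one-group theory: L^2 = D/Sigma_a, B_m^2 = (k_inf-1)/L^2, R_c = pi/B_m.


L^2 = D / Sigma_a = 1.412 / 0.0805 = 17.54037 cm^2
B_m^2 = (k_inf - 1) / L^2 = (1.652 - 1) / 17.54037 = 0.03717139 /cm^2
For a bare sphere: B_g = pi/R, so R_c = pi / sqrt(B_m^2)
R_c = pi / sqrt(0.03717139) = 16.295 cm

16.295


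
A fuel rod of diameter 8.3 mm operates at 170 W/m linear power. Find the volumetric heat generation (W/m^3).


r = D / 2 / 1000 = 8.3 / 2 / 1000 = 0.00415 m
q''' = q' / (pi * r^2)
q''' = 170 / (pi * 0.00415^2)
q''' = 3.1420e+06 W/m^3

3.1420e+06


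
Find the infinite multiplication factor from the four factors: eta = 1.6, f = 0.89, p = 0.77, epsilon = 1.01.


k_inf = eta * f * p * epsilon
k_inf = 1.6 * 0.89 * 0.77 * 1.01
k_inf = 1.1074

1.1074


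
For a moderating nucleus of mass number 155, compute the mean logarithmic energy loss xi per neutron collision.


xi = 1 + (A-1)^2/(2A) * ln((A-1)/(A+1))
xi = 1 + (155-1)^2/(2*155) * ln((155-1)/(155 +1))
xi = 0.012848

0.012848


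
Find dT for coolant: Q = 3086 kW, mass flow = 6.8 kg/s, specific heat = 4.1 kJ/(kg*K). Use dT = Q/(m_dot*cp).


dT = Q / (m_dot * cp)
dT = 3086 / (6.8 * 4.1)
dT = 110.69 C

110.69


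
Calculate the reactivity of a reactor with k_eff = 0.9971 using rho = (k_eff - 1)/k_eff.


rho = (k_eff - 1) / k_eff
rho = (0.9971 - 1) / 0.9971
rho = -0.0029084

-0.0029084


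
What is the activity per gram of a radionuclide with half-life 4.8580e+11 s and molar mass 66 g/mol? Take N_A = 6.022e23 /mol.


lambda = ln(2) / t_half = ln(2) / 4.8580e+11 = 1.426816e-12 /s
SA = lambda * N_A / M
SA = 1.426816e-12 * 6.022e23 / 66
SA = 1.3019e+10 Bq/g

1.3019e+10


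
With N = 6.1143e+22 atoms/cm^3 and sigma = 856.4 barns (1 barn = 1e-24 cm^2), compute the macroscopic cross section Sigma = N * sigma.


Sigma = N * sigma_barns * 1e-24
Sigma = 6.1143e+22 * 856.4 * 1e-24
Sigma = 52.363 /cm

52.363


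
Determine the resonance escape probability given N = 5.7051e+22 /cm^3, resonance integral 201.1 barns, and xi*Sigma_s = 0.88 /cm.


p = exp(-N * I * 1e-24 / (xi*Sigma_s))
p = exp(-5.7051e+22 * 201.1 * 1e-24 / 0.88)
p = 2.1772e-06

2.1772e-06


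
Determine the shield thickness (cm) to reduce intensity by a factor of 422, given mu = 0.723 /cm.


x = ln(factor) / mu
x = ln(422) / 0.723
x = 8.3610 cm

8.3610


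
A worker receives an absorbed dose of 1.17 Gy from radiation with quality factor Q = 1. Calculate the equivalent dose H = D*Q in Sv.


H = D * Q
H = 1.17 * 1
H = 1.1700 Sv

1.1700


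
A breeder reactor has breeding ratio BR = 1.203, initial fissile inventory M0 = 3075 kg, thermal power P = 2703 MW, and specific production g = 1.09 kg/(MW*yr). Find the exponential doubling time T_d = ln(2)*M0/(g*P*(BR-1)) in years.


Breeding gain G = BR - 1 = 1.203 - 1 = 0.203
Fissile production rate = g * P * G = 1.09 * 2703 * 0.203 = 598.09281 kg/yr
T_d = ln(2) * M0 / (g * P * G)
T_d = ln(2) * 3075 / 598.09281 = 3.5637 yr

3.5637


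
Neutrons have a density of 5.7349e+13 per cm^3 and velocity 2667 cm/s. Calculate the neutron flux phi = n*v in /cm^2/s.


phi = n * v
phi = 5.7349e+13 * 2667
phi = 1.5295e+17 /cm^2/s

1.5295e+17


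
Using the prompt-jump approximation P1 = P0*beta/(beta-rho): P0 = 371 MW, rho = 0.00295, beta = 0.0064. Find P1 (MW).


P1/P0 = beta / (beta - rho)
P1/P0 = 0.0064 / (0.0064 - 0.00295) = 1.855072
P1 = 371 * 1.855072 = 688.23 MW

688.23


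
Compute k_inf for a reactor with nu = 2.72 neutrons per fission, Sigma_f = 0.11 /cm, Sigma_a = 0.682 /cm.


k_inf = nu * Sigma_f / Sigma_a
k_inf = 2.72 * 0.11 / 0.682
k_inf = 0.43871

0.43871


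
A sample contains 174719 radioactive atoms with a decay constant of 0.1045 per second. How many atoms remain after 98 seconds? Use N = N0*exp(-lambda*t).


N = N0 * exp(-lambda * t)
N = 174719 * exp(-0.1045 * 98)
N = 6.2335

6.2335


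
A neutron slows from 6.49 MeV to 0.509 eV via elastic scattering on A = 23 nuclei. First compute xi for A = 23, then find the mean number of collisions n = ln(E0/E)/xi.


xi = 1 + (A-1)^2/(2A)*ln((A-1)/(A+1)) = 0.08448899 (for A = 23)
n = ln(E0/E) / xi
n = ln(6.49e6 / 0.509) / 0.08448899
n = ln(1.275049e+07) / 0.08448899 = 193.65

193.65


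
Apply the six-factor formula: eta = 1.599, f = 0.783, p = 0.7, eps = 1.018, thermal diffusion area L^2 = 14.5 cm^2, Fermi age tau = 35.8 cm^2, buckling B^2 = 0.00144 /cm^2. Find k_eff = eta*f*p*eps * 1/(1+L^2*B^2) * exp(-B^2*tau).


k_inf = eta*f*p*eps = 1.599*0.783*0.7*1.018 = 0.8921873
P_TNL = 1/(1 + L^2*B^2) = 1/(1 + 14.5*0.00144) = 0.9795471
P_FNL = exp(-B^2*tau) = exp(-0.00144*35.8) = 0.9497543
k_eff = k_inf * P_TNL * P_FNL = 0.8921873 * 0.9795471 * 0.9497543
k_eff = 0.83003

0.83003


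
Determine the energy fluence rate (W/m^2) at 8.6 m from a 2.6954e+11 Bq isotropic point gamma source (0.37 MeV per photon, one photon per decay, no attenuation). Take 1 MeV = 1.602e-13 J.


psi = A * E * 1.602e-13 / (4*pi*r^2)
psi = 2.6954e+11 * 0.37 * 1.602e-13 / (4*pi*8.6^2)
psi = 1.7190e-05 W/m^2

1.7190e-05


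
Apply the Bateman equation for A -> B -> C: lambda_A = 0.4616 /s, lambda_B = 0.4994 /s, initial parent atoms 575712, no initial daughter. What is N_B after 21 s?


N_B(t) = lambda_A * N_A0 / (lambda_B - lambda_A) * [exp(-lambda_A*t) - exp(-lambda_B*t)]
exp(-0.4616*21) = 6.167697e-05; exp(-0.4994*21) = 2.788560e-05
N_B = 0.4616 * 575712 / (0.4994 - 0.4616) * (6.167697e-05 - 2.788560e-05)
N_B = 237.57

237.57


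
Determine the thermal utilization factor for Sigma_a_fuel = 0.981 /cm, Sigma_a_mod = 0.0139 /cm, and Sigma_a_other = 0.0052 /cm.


f = Sigma_a_fuel / (Sigma_a_fuel + Sigma_a_mod + Sigma_a_other)
f = 0.981 / (0.981 + 0.0139 + 0.0052)
f = 0.98090

0.98090


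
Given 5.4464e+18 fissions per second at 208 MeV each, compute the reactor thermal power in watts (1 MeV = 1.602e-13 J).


P = fission_rate * E_MeV * 1.602e-13
P = 5.4464e+18 * 208 * 1.602e-13
P = 1.8148e+08 W

1.8148e+08


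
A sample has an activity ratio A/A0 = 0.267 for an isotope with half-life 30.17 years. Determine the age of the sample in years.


lambda = ln(2) / t_half = ln(2) / 30.17 = 0.02297472 /yr
t = -ln(A/A0) / lambda
t = -ln(0.267) / 0.02297472
t = 57.477 yr

57.477


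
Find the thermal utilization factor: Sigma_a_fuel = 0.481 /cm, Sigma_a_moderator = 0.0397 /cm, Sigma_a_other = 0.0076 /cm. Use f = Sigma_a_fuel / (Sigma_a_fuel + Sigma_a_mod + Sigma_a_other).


f = Sigma_a_fuel / (Sigma_a_fuel + Sigma_a_mod + Sigma_a_other)
f = 0.481 / (0.481 + 0.0397 + 0.0076)
f = 0.91047

0.91047


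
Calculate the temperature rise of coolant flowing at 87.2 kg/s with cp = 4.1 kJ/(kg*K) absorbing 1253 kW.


dT = Q / (m_dot * cp)
dT = 1253 / (87.2 * 4.1)
dT = 3.5047 C

3.5047


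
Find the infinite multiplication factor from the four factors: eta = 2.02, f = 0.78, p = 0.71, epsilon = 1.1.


k_inf = eta * f * p * epsilon
k_inf = 2.02 * 0.78 * 0.71 * 1.1
k_inf = 1.2305

1.2305


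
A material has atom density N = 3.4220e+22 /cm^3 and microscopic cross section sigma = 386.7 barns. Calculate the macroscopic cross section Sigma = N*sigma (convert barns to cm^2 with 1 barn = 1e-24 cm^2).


Sigma = N * sigma_barns * 1e-24
Sigma = 3.4220e+22 * 386.7 * 1e-24
Sigma = 13.233 /cm

13.233


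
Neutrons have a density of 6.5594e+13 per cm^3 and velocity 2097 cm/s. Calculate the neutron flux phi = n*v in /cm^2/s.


phi = n * v
phi = 6.5594e+13 * 2097
phi = 1.3755e+17 /cm^2/s

1.3755e+17


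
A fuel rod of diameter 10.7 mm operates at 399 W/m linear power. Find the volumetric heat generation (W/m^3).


r = D / 2 / 1000 = 10.7 / 2 / 1000 = 0.00535 m
q''' = q' / (pi * r^2)
q''' = 399 / (pi * 0.00535^2)
q''' = 4.4373e+06 W/m^3

4.4373e+06


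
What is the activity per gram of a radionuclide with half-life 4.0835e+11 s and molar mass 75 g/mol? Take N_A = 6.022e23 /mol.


lambda = ln(2) / t_half = ln(2) / 4.0835e+11 = 1.697434e-12 /s
SA = lambda * N_A / M
SA = 1.697434e-12 * 6.022e23 / 75
SA = 1.3629e+10 Bq/g

1.3629e+10


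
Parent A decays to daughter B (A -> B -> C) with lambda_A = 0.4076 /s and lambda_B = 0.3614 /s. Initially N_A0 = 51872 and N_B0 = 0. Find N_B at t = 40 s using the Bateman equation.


N_B(t) = lambda_A * N_A0 / (lambda_B - lambda_A) * [exp(-lambda_A*t) - exp(-lambda_B*t)]
exp(-0.4076*40) = 8.303530e-08; exp(-0.3614*40) = 5.270344e-07
N_B = 0.4076 * 51872 / (0.3614 - 0.4076) * (8.303530e-08 - 5.270344e-07)
N_B = 0.20319

0.20319


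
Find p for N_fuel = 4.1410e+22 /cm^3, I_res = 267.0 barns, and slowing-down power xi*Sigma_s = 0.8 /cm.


p = exp(-N * I * 1e-24 / (xi*Sigma_s))
p = exp(-4.1410e+22 * 267.0 * 1e-24 / 0.8)
p = 9.9494e-07

9.9494e-07


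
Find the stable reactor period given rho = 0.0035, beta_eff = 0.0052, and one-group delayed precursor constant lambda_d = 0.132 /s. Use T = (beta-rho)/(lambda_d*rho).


T = (beta - rho) / (lambda_d * rho)
T = (0.0052 - 0.0035) / (0.132 * 0.0035)
T = 3.6797 s

3.6797


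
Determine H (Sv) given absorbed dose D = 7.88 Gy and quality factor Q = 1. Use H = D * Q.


H = D * Q
H = 7.88 * 1
H = 7.8800 Sv

7.8800


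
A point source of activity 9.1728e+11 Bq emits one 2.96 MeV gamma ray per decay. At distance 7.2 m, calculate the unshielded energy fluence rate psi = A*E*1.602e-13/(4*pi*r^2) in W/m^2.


psi = A * E * 1.602e-13 / (4*pi*r^2)
psi = 9.1728e+11 * 2.96 * 1.602e-13 / (4*pi*7.2^2)
psi = 6.6770e-04 W/m^2

6.6770e-04


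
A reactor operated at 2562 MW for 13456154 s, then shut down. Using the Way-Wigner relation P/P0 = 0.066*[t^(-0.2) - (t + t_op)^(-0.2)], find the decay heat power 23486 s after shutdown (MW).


P/P0 = 0.066 * [t^(-0.2) - (t + t_op)^(-0.2)]
P/P0 = 0.066 * [23486^(-0.2) - (23486 + 13456154)^(-0.2)]
P/P0 = 0.066 * [0.1336098 - 0.03750286] = 0.006343058
P = 2562 * 0.006343058 = 16.251 MW

16.251


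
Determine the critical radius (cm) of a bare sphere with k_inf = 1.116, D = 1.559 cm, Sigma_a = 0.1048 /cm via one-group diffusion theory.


L^2 = D / Sigma_a = 1.559 / 0.1048 = 14.87595 cm^2
B_m^2 = (k_inf - 1) / L^2 = (1.116 - 1) / 14.87595 = 0.007797821 /cm^2
For a bare sphere: B_g = pi/R, so R_c = pi / sqrt(B_m^2)
R_c = pi / sqrt(0.007797821) = 35.577 cm

35.577


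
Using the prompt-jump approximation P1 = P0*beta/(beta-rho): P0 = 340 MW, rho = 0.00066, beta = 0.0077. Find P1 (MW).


P1/P0 = beta / (beta - rho)
P1/P0 = 0.0077 / (0.0077 - 0.00066) = 1.093750
P1 = 340 * 1.093750 = 371.88 MW

371.88


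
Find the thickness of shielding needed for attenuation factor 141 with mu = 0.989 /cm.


x = ln(factor) / mu
x = ln(141) / 0.989
x = 5.0038 cm

5.0038


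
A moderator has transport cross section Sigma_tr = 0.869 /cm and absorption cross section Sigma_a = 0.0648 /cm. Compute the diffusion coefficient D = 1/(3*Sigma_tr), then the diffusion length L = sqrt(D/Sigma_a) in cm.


D = 1 / (3 * Sigma_tr) = 1 / (3 * 0.869) = 0.3835827 cm
L = sqrt(D / Sigma_a)
L = sqrt(0.3835827 / 0.0648)
L = 2.4330 cm

2.4330


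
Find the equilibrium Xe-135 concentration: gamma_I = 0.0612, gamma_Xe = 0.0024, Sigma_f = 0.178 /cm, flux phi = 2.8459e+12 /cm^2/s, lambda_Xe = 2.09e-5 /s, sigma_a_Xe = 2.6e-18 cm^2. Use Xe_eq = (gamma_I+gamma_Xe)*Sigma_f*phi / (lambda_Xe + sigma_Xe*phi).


Xe_eq = (gamma_I + gamma_Xe) * Sigma_f * phi / (lambda_Xe + sigma_Xe * phi)
Numerator = (0.0612 + 0.0024) * 0.178 * 2.8459e+12 = 3.221786e+10
Denominator = 2.09e-5 + 2.6e-18 * 2.8459e+12 = 2.829934e-05
Xe_eq = 3.221786e+10 / 2.829934e-05 = 1.1385e+15 /cm^3

1.1385e+15


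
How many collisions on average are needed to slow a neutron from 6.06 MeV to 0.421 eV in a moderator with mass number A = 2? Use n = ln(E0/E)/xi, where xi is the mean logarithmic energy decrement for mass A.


xi = 1 + (A-1)^2/(2A)*ln((A-1)/(A+1)) = 0.7253469 (for A = 2)
n = ln(E0/E) / xi
n = ln(6.06e6 / 0.421) / 0.7253469
n = ln(1.439430e+07) / 0.7253469 = 22.723

22.723


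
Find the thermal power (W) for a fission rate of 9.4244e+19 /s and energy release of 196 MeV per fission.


P = fission_rate * E_MeV * 1.602e-13
P = 9.4244e+19 * 196 * 1.602e-13
P = 2.9592e+09 W

2.9592e+09


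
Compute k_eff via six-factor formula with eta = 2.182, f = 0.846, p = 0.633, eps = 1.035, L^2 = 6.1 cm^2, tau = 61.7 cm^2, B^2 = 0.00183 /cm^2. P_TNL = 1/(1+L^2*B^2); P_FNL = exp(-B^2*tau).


k_inf = eta*f*p*eps = 2.182*0.846*0.633*1.035 = 1.209398
P_TNL = 1/(1 + L^2*B^2) = 1/(1 + 6.1*0.00183) = 0.9889602
P_FNL = exp(-B^2*tau) = exp(-0.00183*61.7) = 0.8932302
k_eff = k_inf * P_TNL * P_FNL = 1.209398 * 0.9889602 * 0.8932302
k_eff = 1.0683

1.0683


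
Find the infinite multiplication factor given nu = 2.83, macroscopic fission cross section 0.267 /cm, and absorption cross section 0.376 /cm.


k_inf = nu * Sigma_f / Sigma_a
k_inf = 2.83 * 0.267 / 0.376
k_inf = 2.0096

2.0096


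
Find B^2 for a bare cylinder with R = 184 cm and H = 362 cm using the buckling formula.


B^2 = (2.405/R)^2 + (pi/H)^2
B^2 = (2.405/184)^2 + (pi/362)^2
B^2 = 2.4616e-04 /cm^2

2.4616e-04


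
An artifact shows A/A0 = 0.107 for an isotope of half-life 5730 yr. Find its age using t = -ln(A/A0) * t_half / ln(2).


lambda = ln(2) / t_half = ln(2) / 5730 = 1.209681e-04 /yr
t = -ln(A/A0) / lambda
t = -ln(0.107) / 1.209681e-04
t = 18475 yr

18475


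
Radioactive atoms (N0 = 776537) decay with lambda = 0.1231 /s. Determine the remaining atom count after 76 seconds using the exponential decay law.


N = N0 * exp(-lambda * t)
N = 776537 * exp(-0.1231 * 76)
N = 67.155

67.155


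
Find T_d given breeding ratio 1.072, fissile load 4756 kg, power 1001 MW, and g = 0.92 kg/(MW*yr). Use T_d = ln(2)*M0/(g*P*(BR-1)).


Breeding gain G = BR - 1 = 1.072 - 1 = 0.072
Fissile production rate = g * P * G = 0.92 * 1001 * 0.072 = 66.30624 kg/yr
T_d = ln(2) * M0 / (g * P * G)
T_d = ln(2) * 4756 / 66.30624 = 49.718 yr

49.718


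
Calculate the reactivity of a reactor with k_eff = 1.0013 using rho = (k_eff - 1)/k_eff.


rho = (k_eff - 1) / k_eff
rho = (1.0013 - 1) / 1.0013
rho = 0.0012983

0.0012983


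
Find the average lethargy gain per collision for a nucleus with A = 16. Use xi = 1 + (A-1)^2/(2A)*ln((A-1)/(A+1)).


xi = 1 + (A-1)^2/(2A) * ln((A-1)/(A+1))
xi = 1 + (16-1)^2/(2*16) * ln((16-1)/(16 +1))
xi = 0.11995

0.11995


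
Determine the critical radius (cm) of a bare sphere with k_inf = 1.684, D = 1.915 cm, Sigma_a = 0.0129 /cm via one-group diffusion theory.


L^2 = D / Sigma_a = 1.915 / 0.0129 = 148.4496 cm^2
B_m^2 = (k_inf - 1) / L^2 = (1.684 - 1) / 148.4496 = 0.004607624 /cm^2
For a bare sphere: B_g = pi/R, so R_c = pi / sqrt(B_m^2)
R_c = pi / sqrt(0.004607624) = 46.282 cm

46.282


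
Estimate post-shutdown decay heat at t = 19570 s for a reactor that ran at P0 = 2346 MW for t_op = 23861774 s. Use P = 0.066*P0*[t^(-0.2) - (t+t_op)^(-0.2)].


P/P0 = 0.066 * [t^(-0.2) - (t + t_op)^(-0.2)]
P/P0 = 0.066 * [19570^(-0.2) - (19570 + 23861774)^(-0.2)]
P/P0 = 0.066 * [0.1385740 - 0.03344939] = 0.006938224
P = 2346 * 0.006938224 = 16.277 MW

16.277


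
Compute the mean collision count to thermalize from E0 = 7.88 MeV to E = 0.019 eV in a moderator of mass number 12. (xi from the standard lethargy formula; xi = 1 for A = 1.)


xi = 1 + (A-1)^2/(2A)*ln((A-1)/(A+1)) = 0.1577690 (for A = 12)
n = ln(E0/E) / xi
n = ln(7.88e6 / 0.019) / 0.1577690
n = ln(4.147368e+08) / 0.1577690 = 125.77

125.77


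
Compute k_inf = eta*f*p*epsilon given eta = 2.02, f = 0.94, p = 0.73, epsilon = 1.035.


k_inf = eta * f * p * epsilon
k_inf = 2.02 * 0.94 * 0.73 * 1.035
k_inf = 1.4346

1.4346


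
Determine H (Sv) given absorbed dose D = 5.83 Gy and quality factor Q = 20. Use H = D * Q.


H = D * Q
H = 5.83 * 20
H = 116.60 Sv

116.60


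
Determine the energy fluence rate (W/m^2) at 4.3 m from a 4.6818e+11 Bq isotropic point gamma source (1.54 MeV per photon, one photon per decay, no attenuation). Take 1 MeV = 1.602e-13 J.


psi = A * E * 1.602e-13 / (4*pi*r^2)
psi = 4.6818e+11 * 1.54 * 1.602e-13 / (4*pi*4.3^2)
psi = 4.9711e-04 W/m^2

4.9711e-04


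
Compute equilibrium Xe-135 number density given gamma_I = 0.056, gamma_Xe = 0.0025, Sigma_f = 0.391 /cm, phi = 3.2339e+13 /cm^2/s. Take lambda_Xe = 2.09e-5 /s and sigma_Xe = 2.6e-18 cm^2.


Xe_eq = (gamma_I + gamma_Xe) * Sigma_f * phi / (lambda_Xe + sigma_Xe * phi)
Numerator = (0.056 + 0.0025) * 0.391 * 3.2339e+13 = 7.397061e+11
Denominator = 2.09e-5 + 2.6e-18 * 3.2339e+13 = 1.049814e-04
Xe_eq = 7.397061e+11 / 1.049814e-04 = 7.0461e+15 /cm^3

7.0461e+15


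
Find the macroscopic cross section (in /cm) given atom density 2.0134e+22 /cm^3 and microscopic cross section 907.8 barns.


Sigma = N * sigma_barns * 1e-24
Sigma = 2.0134e+22 * 907.8 * 1e-24
Sigma = 18.278 /cm

18.278


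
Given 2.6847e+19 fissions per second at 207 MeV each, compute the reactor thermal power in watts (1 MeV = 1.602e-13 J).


P = fission_rate * E_MeV * 1.602e-13
P = 2.6847e+19 * 207 * 1.602e-13
P = 8.9028e+08 W

8.9028e+08


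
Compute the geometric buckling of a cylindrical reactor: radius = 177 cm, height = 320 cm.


B^2 = (2.405/R)^2 + (pi/H)^2
B^2 = (2.405/177)^2 + (pi/320)^2
B^2 = 2.8100e-04 /cm^2

2.8100e-04


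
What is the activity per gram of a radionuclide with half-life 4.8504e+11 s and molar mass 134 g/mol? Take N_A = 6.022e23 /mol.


lambda = ln(2) / t_half = ln(2) / 4.8504e+11 = 1.429052e-12 /s
SA = lambda * N_A / M
SA = 1.429052e-12 * 6.022e23 / 134
SA = 6.4222e+09 Bq/g

6.4222e+09


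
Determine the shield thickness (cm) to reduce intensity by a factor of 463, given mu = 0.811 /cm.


x = ln(factor) / mu
x = ln(463) / 0.811
x = 7.5681 cm

7.5681


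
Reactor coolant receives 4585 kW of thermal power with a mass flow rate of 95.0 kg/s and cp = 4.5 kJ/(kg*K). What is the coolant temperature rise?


dT = Q / (m_dot * cp)
dT = 4585 / (95.0 * 4.5)
dT = 10.725 C

10.725


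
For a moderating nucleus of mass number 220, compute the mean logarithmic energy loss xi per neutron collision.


xi = 1 + (A-1)^2/(2A) * ln((A-1)/(A+1))
xi = 1 + (220-1)^2/(2*220) * ln((220-1)/(220 +1))
xi = 0.0090634

0.0090634


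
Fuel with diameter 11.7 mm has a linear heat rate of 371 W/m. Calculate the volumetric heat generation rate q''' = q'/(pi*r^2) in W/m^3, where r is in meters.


r = D / 2 / 1000 = 11.7 / 2 / 1000 = 0.00585 m
q''' = q' / (pi * r^2)
q''' = 371 / (pi * 0.00585^2)
q''' = 3.4507e+06 W/m^3

3.4507e+06


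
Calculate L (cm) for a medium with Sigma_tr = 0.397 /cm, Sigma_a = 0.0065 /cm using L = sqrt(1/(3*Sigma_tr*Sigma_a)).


D = 1 / (3 * Sigma_tr) = 1 / (3 * 0.397) = 0.8396306 cm
L = sqrt(D / Sigma_a)
L = sqrt(0.8396306 / 0.0065)
L = 11.365 cm

11.365


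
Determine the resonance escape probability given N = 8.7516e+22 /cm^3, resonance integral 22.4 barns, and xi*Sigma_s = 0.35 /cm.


p = exp(-N * I * 1e-24 / (xi*Sigma_s))
p = exp(-8.7516e+22 * 22.4 * 1e-24 / 0.35)
p = 0.0036941

0.0036941


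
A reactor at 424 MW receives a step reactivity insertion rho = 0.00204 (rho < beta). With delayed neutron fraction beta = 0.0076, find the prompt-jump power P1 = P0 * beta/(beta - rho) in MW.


P1/P0 = beta / (beta - rho)
P1/P0 = 0.0076 / (0.0076 - 0.00204) = 1.366906
P1 = 424 * 1.366906 = 579.57 MW

579.57


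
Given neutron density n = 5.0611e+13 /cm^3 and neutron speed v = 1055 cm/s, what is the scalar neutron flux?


phi = n * v
phi = 5.0611e+13 * 1055
phi = 5.3395e+16 /cm^2/s

5.3395e+16


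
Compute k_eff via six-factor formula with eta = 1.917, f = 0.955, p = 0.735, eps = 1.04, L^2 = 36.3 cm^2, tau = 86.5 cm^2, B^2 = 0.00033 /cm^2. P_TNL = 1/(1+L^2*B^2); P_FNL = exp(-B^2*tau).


k_inf = eta*f*p*eps = 1.917*0.955*0.735*1.04 = 1.399414
P_TNL = 1/(1 + L^2*B^2) = 1/(1 + 36.3*0.00033) = 0.9881628
P_FNL = exp(-B^2*tau) = exp(-0.00033*86.5) = 0.9718586
k_eff = k_inf * P_TNL * P_FNL = 1.399414 * 0.9881628 * 0.9718586
k_eff = 1.3439

1.3439


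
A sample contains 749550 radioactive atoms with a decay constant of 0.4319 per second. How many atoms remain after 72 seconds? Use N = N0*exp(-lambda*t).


N = N0 * exp(-lambda * t)
N = 749550 * exp(-0.4319 * 72)
N = 2.3422e-08

2.3422e-08


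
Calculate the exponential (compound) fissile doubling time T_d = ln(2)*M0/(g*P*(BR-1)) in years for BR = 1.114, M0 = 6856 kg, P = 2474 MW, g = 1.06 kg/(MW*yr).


Breeding gain G = BR - 1 = 1.114 - 1 = 0.114
Fissile production rate = g * P * G = 1.06 * 2474 * 0.114 = 298.95816 kg/yr
T_d = ln(2) * M0 / (g * P * G)
T_d = ln(2) * 6856 / 298.95816 = 15.896 yr

15.896


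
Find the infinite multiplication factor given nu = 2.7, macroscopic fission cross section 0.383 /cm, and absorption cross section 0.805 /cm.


k_inf = nu * Sigma_f / Sigma_a
k_inf = 2.7 * 0.383 / 0.805
k_inf = 1.2846

1.2846


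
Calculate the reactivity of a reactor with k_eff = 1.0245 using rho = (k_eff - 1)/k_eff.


rho = (k_eff - 1) / k_eff
rho = (1.0245 - 1) / 1.0245
rho = 0.023914

0.023914


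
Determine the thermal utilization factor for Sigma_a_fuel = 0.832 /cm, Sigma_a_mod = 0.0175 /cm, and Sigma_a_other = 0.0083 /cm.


f = Sigma_a_fuel / (Sigma_a_fuel + Sigma_a_mod + Sigma_a_other)
f = 0.832 / (0.832 + 0.0175 + 0.0083)
f = 0.96992

0.96992


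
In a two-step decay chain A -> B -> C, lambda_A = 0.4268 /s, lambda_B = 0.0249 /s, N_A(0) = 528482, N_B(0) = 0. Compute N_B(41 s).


N_B(t) = lambda_A * N_A0 / (lambda_B - lambda_A) * [exp(-lambda_A*t) - exp(-lambda_B*t)]
exp(-0.4268*41) = 2.514014e-08; exp(-0.0249*41) = 0.3602706
N_B = 0.4268 * 528482 / (0.0249 - 0.4268) * (2.514014e-08 - 0.3602706)
N_B = 202193

202193


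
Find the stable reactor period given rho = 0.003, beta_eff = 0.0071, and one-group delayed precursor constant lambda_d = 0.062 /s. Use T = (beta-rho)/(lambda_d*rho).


T = (beta - rho) / (lambda_d * rho)
T = (0.0071 - 0.003) / (0.062 * 0.003)
T = 22.043 s

22.043


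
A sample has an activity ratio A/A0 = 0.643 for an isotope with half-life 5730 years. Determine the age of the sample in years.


lambda = ln(2) / t_half = ln(2) / 5730 = 1.209681e-04 /yr
t = -ln(A/A0) / lambda
t = -ln(0.643) / 1.209681e-04
t = 3650.6 yr

3650.6


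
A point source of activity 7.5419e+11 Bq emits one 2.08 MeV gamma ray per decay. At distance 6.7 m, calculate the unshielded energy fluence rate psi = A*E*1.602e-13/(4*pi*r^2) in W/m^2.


psi = A * E * 1.602e-13 / (4*pi*r^2)
psi = 7.5419e+11 * 2.08 * 1.602e-13 / (4*pi*6.7^2)
psi = 4.4550e-04 W/m^2

4.4550e-04


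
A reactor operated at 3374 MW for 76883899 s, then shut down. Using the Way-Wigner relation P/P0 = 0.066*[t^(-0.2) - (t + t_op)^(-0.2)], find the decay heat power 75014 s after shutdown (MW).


P/P0 = 0.066 * [t^(-0.2) - (t + t_op)^(-0.2)]
P/P0 = 0.066 * [75014^(-0.2) - (75014 + 76883899)^(-0.2)]
P/P0 = 0.066 * [0.1059184 - 0.02646965] = 0.005243618
P = 3374 * 0.005243618 = 17.692 MW

17.692


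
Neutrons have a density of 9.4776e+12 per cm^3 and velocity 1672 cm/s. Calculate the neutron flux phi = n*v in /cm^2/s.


phi = n * v
phi = 9.4776e+12 * 1672
phi = 1.5847e+16 /cm^2/s

1.5847e+16


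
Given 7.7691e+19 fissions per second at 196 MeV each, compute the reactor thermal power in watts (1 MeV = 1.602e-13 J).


P = fission_rate * E_MeV * 1.602e-13
P = 7.7691e+19 * 196 * 1.602e-13
P = 2.4394e+09 W

2.4394e+09


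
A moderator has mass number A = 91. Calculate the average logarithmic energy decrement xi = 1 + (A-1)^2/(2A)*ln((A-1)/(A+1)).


xi = 1 + (A-1)^2/(2A) * ln((A-1)/(A+1))
xi = 1 + (91-1)^2/(2*91) * ln((91-1)/(91 +1))
xi = 0.021818

0.021818


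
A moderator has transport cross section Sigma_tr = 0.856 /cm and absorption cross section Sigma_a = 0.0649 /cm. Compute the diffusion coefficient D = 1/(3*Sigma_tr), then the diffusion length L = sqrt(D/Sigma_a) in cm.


D = 1 / (3 * Sigma_tr) = 1 / (3 * 0.856) = 0.3894081 cm
L = sqrt(D / Sigma_a)
L = sqrt(0.3894081 / 0.0649)
L = 2.4495 cm

2.4495


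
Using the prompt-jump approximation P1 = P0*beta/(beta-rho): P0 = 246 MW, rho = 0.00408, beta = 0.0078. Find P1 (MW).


P1/P0 = beta / (beta - rho)
P1/P0 = 0.0078 / (0.0078 - 0.00408) = 2.096774
P1 = 246 * 2.096774 = 515.81 MW

515.81


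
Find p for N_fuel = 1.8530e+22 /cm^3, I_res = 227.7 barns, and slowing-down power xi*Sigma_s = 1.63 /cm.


p = exp(-N * I * 1e-24 / (xi*Sigma_s))
p = exp(-1.8530e+22 * 227.7 * 1e-24 / 1.63)
p = 0.075131

0.075131


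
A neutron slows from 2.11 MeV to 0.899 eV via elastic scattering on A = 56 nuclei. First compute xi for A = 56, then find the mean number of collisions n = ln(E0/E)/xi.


xi = 1 + (A-1)^2/(2A)*ln((A-1)/(A+1)) = 0.03529286 (for A = 56)
n = ln(E0/E) / xi
n = ln(2.11e6 / 0.899) / 0.03529286
n = ln(2.347052e+06) / 0.03529286 = 415.63

415.63


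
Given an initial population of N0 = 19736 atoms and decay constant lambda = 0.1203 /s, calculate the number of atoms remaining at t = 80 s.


N = N0 * exp(-lambda * t)
N = 19736 * exp(-0.1203 * 80)
N = 1.3050

1.3050


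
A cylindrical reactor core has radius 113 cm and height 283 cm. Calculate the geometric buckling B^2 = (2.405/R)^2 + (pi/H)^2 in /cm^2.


B^2 = (2.405/R)^2 + (pi/H)^2
B^2 = (2.405/113)^2 + (pi/283)^2
B^2 = 5.7621e-04 /cm^2

5.7621e-04


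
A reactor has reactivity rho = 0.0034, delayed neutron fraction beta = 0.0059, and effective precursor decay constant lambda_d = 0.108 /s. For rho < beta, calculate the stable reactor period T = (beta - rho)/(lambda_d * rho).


T = (beta - rho) / (lambda_d * rho)
T = (0.0059 - 0.0034) / (0.108 * 0.0034)
T = 6.8083 s

6.8083


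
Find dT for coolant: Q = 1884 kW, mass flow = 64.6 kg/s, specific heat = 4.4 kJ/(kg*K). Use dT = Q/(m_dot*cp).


dT = Q / (m_dot * cp)
dT = 1884 / (64.6 * 4.4)
dT = 6.6282 C

6.6282


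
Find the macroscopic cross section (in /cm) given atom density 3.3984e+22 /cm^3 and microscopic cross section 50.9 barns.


Sigma = N * sigma_barns * 1e-24
Sigma = 3.3984e+22 * 50.9 * 1e-24
Sigma = 1.7298 /cm

1.7298


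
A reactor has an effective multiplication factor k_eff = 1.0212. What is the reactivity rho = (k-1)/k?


rho = (k_eff - 1) / k_eff
rho = (1.0212 - 1) / 1.0212
rho = 0.020760

0.020760


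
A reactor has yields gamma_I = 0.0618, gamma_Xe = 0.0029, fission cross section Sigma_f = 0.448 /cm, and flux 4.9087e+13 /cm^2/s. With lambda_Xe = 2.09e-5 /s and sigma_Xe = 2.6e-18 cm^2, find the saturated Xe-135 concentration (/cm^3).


Xe_eq = (gamma_I + gamma_Xe) * Sigma_f * phi / (lambda_Xe + sigma_Xe * phi)
Numerator = (0.0618 + 0.0029) * 0.448 * 4.9087e+13 = 1.422816e+12
Denominator = 2.09e-5 + 2.6e-18 * 4.9087e+13 = 1.485262e-04
Xe_eq = 1.422816e+12 / 1.485262e-04 = 9.5796e+15 /cm^3

9.5796e+15


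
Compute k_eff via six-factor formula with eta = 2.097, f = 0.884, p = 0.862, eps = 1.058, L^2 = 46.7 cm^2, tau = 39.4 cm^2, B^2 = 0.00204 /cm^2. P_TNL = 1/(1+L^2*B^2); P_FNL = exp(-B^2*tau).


k_inf = eta*f*p*eps = 2.097*0.884*0.862*1.058 = 1.690611
P_TNL = 1/(1 + L^2*B^2) = 1/(1 + 46.7*0.00204) = 0.9130185
P_FNL = exp(-B^2*tau) = exp(-0.00204*39.4) = 0.9227693
k_eff = k_inf * P_TNL * P_FNL = 1.690611 * 0.9130185 * 0.9227693
k_eff = 1.4243

1.4243


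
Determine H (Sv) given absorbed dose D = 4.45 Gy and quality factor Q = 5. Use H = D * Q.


H = D * Q
H = 4.45 * 5
H = 22.250 Sv

22.250


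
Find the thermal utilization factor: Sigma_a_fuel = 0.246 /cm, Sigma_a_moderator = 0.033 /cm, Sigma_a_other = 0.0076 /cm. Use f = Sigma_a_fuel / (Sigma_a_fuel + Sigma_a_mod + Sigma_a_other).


f = Sigma_a_fuel / (Sigma_a_fuel + Sigma_a_mod + Sigma_a_other)
f = 0.246 / (0.246 + 0.033 + 0.0076)
f = 0.85834

0.85834


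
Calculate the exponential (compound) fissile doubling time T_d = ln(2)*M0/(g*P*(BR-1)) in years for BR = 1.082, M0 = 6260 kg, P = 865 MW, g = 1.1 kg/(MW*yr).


Breeding gain G = BR - 1 = 1.082 - 1 = 0.082
Fissile production rate = g * P * G = 1.1 * 865 * 0.082 = 78.023 kg/yr
T_d = ln(2) * M0 / (g * P * G)
T_d = ln(2) * 6260 / 78.023 = 55.613 yr

55.613


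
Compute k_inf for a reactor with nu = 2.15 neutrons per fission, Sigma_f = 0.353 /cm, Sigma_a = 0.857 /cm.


k_inf = nu * Sigma_f / Sigma_a
k_inf = 2.15 * 0.353 / 0.857
k_inf = 0.88559

0.88559


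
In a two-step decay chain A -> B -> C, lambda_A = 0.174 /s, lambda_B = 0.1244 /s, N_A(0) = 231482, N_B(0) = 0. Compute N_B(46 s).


N_B(t) = lambda_A * N_A0 / (lambda_B - lambda_A) * [exp(-lambda_A*t) - exp(-lambda_B*t)]
exp(-0.174*46) = 3.341235e-04; exp(-0.1244*46) = 0.003271849
N_B = 0.174 * 231482 / (0.1244 - 0.174) * (3.341235e-04 - 0.003271849)
N_B = 2385.6

2385.6


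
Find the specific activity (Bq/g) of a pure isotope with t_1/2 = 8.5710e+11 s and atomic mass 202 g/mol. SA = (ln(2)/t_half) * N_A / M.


lambda = ln(2) / t_half = ln(2) / 8.5710e+11 = 8.087121e-13 /s
SA = lambda * N_A / M
SA = 8.087121e-13 * 6.022e23 / 202
SA = 2.4109e+09 Bq/g

2.4109e+09


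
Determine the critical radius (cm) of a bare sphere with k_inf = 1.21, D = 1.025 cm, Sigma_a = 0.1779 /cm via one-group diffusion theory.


L^2 = D / Sigma_a = 1.025 / 0.1779 = 5.761664 cm^2
B_m^2 = (k_inf - 1) / L^2 = (1.21 - 1) / 5.761664 = 0.03644780 /cm^2
For a bare sphere: B_g = pi/R, so R_c = pi / sqrt(B_m^2)
R_c = pi / sqrt(0.03644780) = 16.456 cm

16.456
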